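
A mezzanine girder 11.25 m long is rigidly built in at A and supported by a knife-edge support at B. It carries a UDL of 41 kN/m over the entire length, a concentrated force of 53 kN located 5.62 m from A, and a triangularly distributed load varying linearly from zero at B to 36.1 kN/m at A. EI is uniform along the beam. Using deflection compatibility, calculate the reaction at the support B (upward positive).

R_B = 230.1 kN

Release the roller at B. Primary structure: cantilever fixed at A.
Free-end deflection of the primary structure under the applied loading (downward +):
  UDL 41: wL⁴/(8EI) = 82093/EI
  point load 53 at a = 5.62: Pa²(3L − a)/(6EI) = 7848/EI
  triangular load, peak 36.1 at the fixed end: w₀L⁴/(30EI) = 19275/EI
  δ_0 = 109216/EI
Tip deflection under a unit load at B: L³/(3EI) = 474.6/EI.
Compatibility at B: δ_0 − R_B·δ_{BB} = 0, so R_B = 109216/474.6 = 230.1 kN.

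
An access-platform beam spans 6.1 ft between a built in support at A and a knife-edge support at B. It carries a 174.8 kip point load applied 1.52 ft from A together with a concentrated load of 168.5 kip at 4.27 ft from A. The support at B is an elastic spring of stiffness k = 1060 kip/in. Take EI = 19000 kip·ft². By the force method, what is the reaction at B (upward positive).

Choose R_B as the redundant. The primary structure is the cantilever fixed at A.
Downward deflection at the released point B due to the loads:
  point load 174.8 at a = 1.52: Pa²(3L − a)/(6EI) = 1129/EI
  point load 168.5 at a = 4.27: Pa²(3L − a)/(6EI) = 7184/EI
  δ_0 = 8313/EI
Flexibility coefficient — unit upward force at B: δ_{BB} = L³/(3EI) = 75.66/EI.
With EI = 19000 kip·ft²: δ_0 = 0.43755 ft and δ_{BB} = 0.003982 ft/kip.
Compatibility — the spring shortens by R_B/k under the reaction it provides: δ_0 − R_B·δ_{BB} = R_B/k. With 1/k = 1/(1060×12) ft/kip = 0.000079 ft/kip, R_B = δ_0 / (δ_{BB} + 1/k) = 0.43755 / (0.003982 + 0.000079) = 107.8 kip.

R_B = 107.8 kip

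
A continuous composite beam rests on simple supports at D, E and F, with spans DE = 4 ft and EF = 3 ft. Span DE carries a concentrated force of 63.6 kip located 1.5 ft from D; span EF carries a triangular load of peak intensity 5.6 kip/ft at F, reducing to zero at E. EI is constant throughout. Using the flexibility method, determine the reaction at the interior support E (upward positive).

Insert a hinge at E; M_E is the redundant, and each span becomes simply supported.
Rotations at E on the released spans (each span's end-slope, ×1/EI):
  span DE: point load 63.6 at a = 1.5: Pab(L + a)/(6LEI) = 54.66/EI
  span EF: triangular load, peak 5.6: 7w₀L³/(360EI) = 2.94/EI
  relative rotation θ_0 = (54.66 + 2.94)/EI = 57.6/EI
A unit hogging moment at E produces rotation L₁/(3EI) + L₂/(3EI) = 2.333/EI.
Slope continuity at E: θ_0 = M_E·2.333/EI, so M_E = 57.6/2.333 = 24.68 kip·ft (hogging).
Span DE, ΣM about D with M_E applied at E: R_E^{DE}·4 = 95.4 + 24.68, so R_E^{DE} = 30.02 kip and R_D = 63.6 − 30.02 = 33.58 kip.
Span EF, ΣM about F: R_E^{EF}·3 = 8.4 + 24.68, so R_E^{EF} = 11.03 kip and R_F = 8.4 − 11.03 = -2.628 kip.
R_E = 30.02 + 11.03 = 41.05 kip.

R_E = 41.05 kip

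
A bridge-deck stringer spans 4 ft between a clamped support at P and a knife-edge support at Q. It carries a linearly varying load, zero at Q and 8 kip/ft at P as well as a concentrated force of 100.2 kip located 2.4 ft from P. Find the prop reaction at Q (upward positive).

R_Q = 46.49 kip

Choose R_Q as the redundant. The primary structure is the cantilever fixed at P.
Downward deflection at the released point Q due to the loads:
  triangular load, peak 8 at the fixed end: w₀L⁴/(30EI) = 68.27/EI
  point load 100.2 at a = 2.4: Pa²(3L − a)/(6EI) = 923.4/EI
  δ_0 = 991.7/EI
Flexibility coefficient — unit upward force at Q: δ_{QQ} = L³/(3EI) = 21.33/EI.
The prop prevents deflection at Q: R_Q = δ_0/δ_{QQ} = 991.7/21.33 = 46.49 kip.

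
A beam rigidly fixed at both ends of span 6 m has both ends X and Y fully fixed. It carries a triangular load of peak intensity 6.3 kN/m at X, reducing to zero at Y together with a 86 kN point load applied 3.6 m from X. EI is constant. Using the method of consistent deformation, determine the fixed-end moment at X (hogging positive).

Release both end moments; the primary structure is a simply-supported span XY with redundants M_X and M_Y.
On the primary (simply-supported) span, the end slopes from the loading are:
  at X: triangular load, peak 6.3: w₀L³/(45EI) = 30.24/EI
  at Y: triangular load, peak 6.3: 7w₀L³/(360EI) = 26.46/EI
  at X: point load 86 at a = 3.6: Pab(L + b)/(6LEI) = 173.4/EI
  at Y: point load 86 at a = 3.6: Pab(L + a)/(6LEI) = 198.1/EI
  θ_X0 = 203.6/EI,  θ_Y0 = 224.6/EI
Flexibility coefficients: a unit moment at one end gives L/(3EI) there and L/(6EI) at the far end, so f₁₁ = f₂₂ = 2/EI and f₁₂ = f₂₁ = 1/EI.
Compatibility — zero rotation at each built-in end:
  2 M_X + 1 M_Y = 203.6
  1 M_X + 2 M_Y = 224.6
Solving the pair gives M_X = 60.88 kN·m and M_Y = 81.86 kN·m (hogging).

M_X = 60.88 kN·m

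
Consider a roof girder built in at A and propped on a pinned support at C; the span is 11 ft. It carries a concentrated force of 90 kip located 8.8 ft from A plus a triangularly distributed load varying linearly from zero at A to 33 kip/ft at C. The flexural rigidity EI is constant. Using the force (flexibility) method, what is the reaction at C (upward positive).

Take the reaction at C as the redundant and release it; the primary structure is a cantilever fixed at A.
Primary-structure tip deflection at C by superposition:
  point load 90 at a = 8.8: Pa²(3L − a)/(6EI) = 28111/EI
  triangular load, peak 33 at the free end: 11w₀L⁴/(120EI) = 44289/EI
  δ_0 = 72400/EI
Tip deflection under a unit load at C: L³/(3EI) = 443.7/EI.
The prop prevents deflection at C: R_C = δ_0/δ_{CC} = 72400/443.7 = 163.2 kip.

R_C = 163.2 kip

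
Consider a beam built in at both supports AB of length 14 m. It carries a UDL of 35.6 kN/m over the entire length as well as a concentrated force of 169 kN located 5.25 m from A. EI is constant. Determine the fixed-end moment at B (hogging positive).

Release both end moments; the primary structure is a simply-supported span AB with redundants M_A and M_B.
Simple-span end rotations at A and B under the given loads:
  at A: UDL 35.6: wL³/(24EI) = 4070/EI
  at B: UDL 35.6: wL³/(24EI) = 4070/EI
  at A: point load 169 at a = 5.25: Pab(L + b)/(6LEI) = 2103/EI
  at B: point load 169 at a = 5.25: Pab(L + a)/(6LEI) = 1779/EI
  θ_A0 = 6173/EI,  θ_B0 = 5849/EI
Flexibility coefficients: a unit moment at one end gives L/(3EI) there and L/(6EI) at the far end, so f₁₁ = f₂₂ = 4.667/EI and f₁₂ = f₂₁ = 2.333/EI.
Compatibility — zero rotation at each built-in end:
  4.667 M_A + 2.333 M_B = 6173
  2.333 M_A + 4.667 M_B = 5849
Solving the pair gives M_A = 928 kN·m and M_B = 789.4 kN·m (hogging).

M_B = 789.4 kN·m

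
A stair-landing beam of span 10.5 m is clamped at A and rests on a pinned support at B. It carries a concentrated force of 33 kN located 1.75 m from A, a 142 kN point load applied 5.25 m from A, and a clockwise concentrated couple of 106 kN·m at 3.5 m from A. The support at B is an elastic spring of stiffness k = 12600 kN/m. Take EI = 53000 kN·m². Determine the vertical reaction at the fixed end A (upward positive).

Choose R_B as the redundant. The primary structure is the cantilever fixed at A.
Primary-structure tip deflection at B by superposition:
  point load 33 at a = 1.75: Pa²(3L − a)/(6EI) = 501.1/EI
  point load 142 at a = 5.25: Pa²(3L − a)/(6EI) = 17123/EI
  clockwise couple 106 at a = 3.5: M₀a(2L − a)/(2EI) = 3246/EI
  δ_0 = 20871/EI
Flexibility coefficient — unit upward force at B: δ_{BB} = L³/(3EI) = 385.9/EI.
With EI = 53000 kN·m²: δ_0 = 0.39378 m and δ_{BB} = 0.007281 m/kN.
Compatibility — the spring shortens by R_B/k under the reaction it provides: δ_0 − R_B·δ_{BB} = R_B/k. With 1/k = 0.000079 m/kN, R_B = δ_0 / (δ_{BB} + 1/k) = 0.39378 / (0.007281 + 0.000079) = 53.5 kN.
Vertical equilibrium: R_A = ΣP − R_B = 175 − 53.5 = 121.5 kN.

R_A = 121.5 kN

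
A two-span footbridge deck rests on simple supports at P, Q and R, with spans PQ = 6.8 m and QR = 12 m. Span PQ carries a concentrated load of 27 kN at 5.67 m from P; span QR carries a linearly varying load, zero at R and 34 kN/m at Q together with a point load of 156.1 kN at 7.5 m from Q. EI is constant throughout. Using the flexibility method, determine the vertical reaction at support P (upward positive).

R_P = -55.72 kN

Take M_Q as the redundant. Released structure: two simple spans PQ and QR with a hinge at Q.
End slopes at the hinge Q, treating each span as simply supported:
  span PQ: point load 27 at a = 5.67: Pab(L + a)/(6LEI) = 52.87/EI
  span QR: triangular load, peak 34: w₀L³/(45EI) = 1306/EI
  span QR: point load 156.1 at a = 7.5: Pab(L + b)/(6LEI) = 1207/EI
  relative rotation θ_0 = (52.87 + 2513)/EI = 2566/EI
A unit hogging moment at Q produces rotation L₁/(3EI) + L₂/(3EI) = 6.267/EI.
Compatibility: M_Q·(L₁+L₂)/(3EI) = θ_0, giving M_Q = 409.4 kN·m (hogging).
Span PQ, ΣM about P with M_Q applied at Q: R_Q^{PQ}·6.8 = 153.1 + 409.4, so R_Q^{PQ} = 82.72 kN and R_P = 27 − 82.72 = -55.72 kN.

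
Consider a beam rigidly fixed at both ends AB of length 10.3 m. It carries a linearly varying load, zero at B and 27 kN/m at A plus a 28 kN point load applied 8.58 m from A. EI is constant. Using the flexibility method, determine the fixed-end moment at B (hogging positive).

M_B = 128.9 kN·m

Take the two fixed-end moments M_A, M_B as redundants; the released structure is the simple span AB.
On the primary (simply-supported) span, the end slopes from the loading are:
  at A: triangular load, peak 27: w₀L³/(45EI) = 655.6/EI
  at B: triangular load, peak 27: 7w₀L³/(360EI) = 573.7/EI
  at A: point load 28 at a = 8.58: Pab(L + b)/(6LEI) = 80.37/EI
  at B: point load 28 at a = 8.58: Pab(L + a)/(6LEI) = 126.2/EI
  θ_A0 = 736/EI,  θ_B0 = 699.9/EI
Flexibility coefficients: a unit moment at one end gives L/(3EI) there and L/(6EI) at the far end, so f₁₁ = f₂₂ = 3.433/EI and f₁₂ = f₂₁ = 1.717/EI.
Compatibility — zero rotation at each built-in end:
  3.433 M_A + 1.717 M_B = 736
  1.717 M_A + 3.433 M_B = 699.9
Solving the pair gives M_A = 149.9 kN·m and M_B = 128.9 kN·m (hogging).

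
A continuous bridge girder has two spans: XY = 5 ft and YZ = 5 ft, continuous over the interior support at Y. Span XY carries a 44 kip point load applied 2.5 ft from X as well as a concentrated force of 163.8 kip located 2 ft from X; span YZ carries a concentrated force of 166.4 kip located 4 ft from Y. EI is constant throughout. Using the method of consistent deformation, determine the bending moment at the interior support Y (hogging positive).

M_Y = 129.4 kip·ft

Take M_Y as the redundant. Released structure: two simple spans XY and YZ with a hinge at Y.
Discontinuity in slope at Y on the released structure — sum the simple-span end rotations:
  span XY: point load 44 at a = 2.5: Pab(L + a)/(6LEI) = 68.75/EI
  span XY: point load 163.8 at a = 2: Pab(L + a)/(6LEI) = 229.3/EI
  span YZ: point load 166.4 at a = 4: Pab(L + b)/(6LEI) = 133.1/EI
  relative rotation θ_0 = (298.1 + 133.1)/EI = 431.2/EI
A unit hogging moment at Y produces rotation L₁/(3EI) + L₂/(3EI) = 3.333/EI.
Slope continuity at Y: θ_0 = M_Y·3.333/EI, so M_Y = 431.2/3.333 = 129.4 kip·ft (hogging).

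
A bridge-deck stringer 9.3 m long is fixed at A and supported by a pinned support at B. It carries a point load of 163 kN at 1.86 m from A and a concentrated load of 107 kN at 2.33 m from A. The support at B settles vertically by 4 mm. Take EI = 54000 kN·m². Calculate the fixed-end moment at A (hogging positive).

Release the roller at B. Primary structure: cantilever fixed at A.
Downward deflection at the released point B due to the loads:
  point load 163 at a = 1.86: Pa²(3L − a)/(6EI) = 2447/EI
  point load 107 at a = 2.33: Pa²(3L − a)/(6EI) = 2476/EI
  δ_0 = 4923/EI
Tip deflection under a unit load at B: L³/(3EI) = 268.1/EI.
With EI = 54000 kN·m²: δ_0 = 0.091166 m and δ_{BB} = 0.004965 m/kN.
Compatibility — the beam at B must follow the support down by 0.004 m: δ_0 − R_B·δ_{BB} = 0.004, so R_B = (0.091166 − 0.004)/0.004965 = 17.56 kN.
Moment equilibrium about A: M_A = Σ(load moments about A) − R_B·L = 552.5 − 17.56×9.3 = 389.2 kN·m.

M_A = 389.2 kN·m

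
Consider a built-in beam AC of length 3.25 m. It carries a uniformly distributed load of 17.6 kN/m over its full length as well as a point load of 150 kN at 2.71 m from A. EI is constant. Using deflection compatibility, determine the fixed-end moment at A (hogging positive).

M_A = 26.71 kN·m

Release both end moments; the primary structure is a simply-supported span AC with redundants M_A and M_C.
On the primary (simply-supported) span, the end slopes from the loading are:
  at A: UDL 17.6: wL³/(24EI) = 25.17/EI
  at C: UDL 17.6: wL³/(24EI) = 25.17/EI
  at A: point load 150 at a = 2.71: Pab(L + b)/(6LEI) = 42.66/EI
  at C: point load 150 at a = 2.71: Pab(L + a)/(6LEI) = 67.09/EI
  θ_A0 = 67.84/EI,  θ_C0 = 92.27/EI
Flexibility coefficients: a unit moment at one end gives L/(3EI) there and L/(6EI) at the far end, so f₁₁ = f₂₂ = 1.083/EI and f₁₂ = f₂₁ = 0.5417/EI.
Compatibility — zero rotation at each built-in end:
  1.083 M_A + 0.5417 M_C = 67.84
  0.5417 M_A + 1.083 M_C = 92.27
Solving the pair gives M_A = 26.71 kN·m and M_C = 71.81 kN·m (hogging).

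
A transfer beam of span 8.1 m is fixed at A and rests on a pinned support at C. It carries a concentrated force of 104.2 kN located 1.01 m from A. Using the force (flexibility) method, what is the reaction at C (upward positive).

Choose R_C as the redundant. The primary structure is the cantilever fixed at A.
Primary-structure tip deflection at C by superposition:
  point load 104.2 at a = 1.01: Pa²(3L − a)/(6EI) = 412.6/EI
Flexibility coefficient — unit upward force at C: δ_{CC} = L³/(3EI) = 177.1/EI.
Compatibility at C: δ_0 − R_C·δ_{CC} = 0, so R_C = 412.6/177.1 = 2.329 kN.

R_C = 2.329 kN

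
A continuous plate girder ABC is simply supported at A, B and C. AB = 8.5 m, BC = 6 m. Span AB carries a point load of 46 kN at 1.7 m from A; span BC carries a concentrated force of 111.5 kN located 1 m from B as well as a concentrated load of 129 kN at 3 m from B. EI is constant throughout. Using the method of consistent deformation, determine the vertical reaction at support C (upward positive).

Release continuity at B by inserting a hinge; the redundant is the internal moment M_B. The primary structure is two simply-supported spans AB and BC.
Rotations at B on the released spans (each span's end-slope, ×1/EI):
  span AB: point load 46 at a = 1.7: Pab(L + a)/(6LEI) = 106.4/EI
  span BC: point load 111.5 at a = 1: Pab(L + b)/(6LEI) = 170.3/EI
  span BC: point load 129 at a = 3: Pab(L + b)/(6LEI) = 290.2/EI
  relative rotation θ_0 = (106.4 + 460.6)/EI = 566.9/EI
A unit hogging moment at B produces rotation L₁/(3EI) + L₂/(3EI) = 4.833/EI.
Compatibility: M_B·(L₁+L₂)/(3EI) = θ_0, giving M_B = 117.3 kN·m (hogging).
Span BC, ΣM about C: R_B^{BC}·6 = 944.5 + 117.3, so R_B^{BC} = 177 kN and R_C = 240.5 − 177 = 63.53 kN.

R_C = 63.53 kN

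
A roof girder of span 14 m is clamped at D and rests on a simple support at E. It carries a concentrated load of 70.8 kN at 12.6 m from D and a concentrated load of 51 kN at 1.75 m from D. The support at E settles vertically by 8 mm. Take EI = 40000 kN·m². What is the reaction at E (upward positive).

Release the roller at E. Primary structure: cantilever fixed at D.
Primary-structure tip deflection at E by superposition:
  point load 70.8 at a = 12.6: Pa²(3L − a)/(6EI) = 55077/EI
  point load 51 at a = 1.75: Pa²(3L − a)/(6EI) = 1048/EI
  δ_0 = 56125/EI
Tip deflection under a unit load at E: L³/(3EI) = 914.7/EI.
With EI = 40000 kN·m²: δ_0 = 1.4031 m and δ_{EE} = 0.022867 m/kN.
Compatibility — the beam at E must follow the support down by 0.008 m: δ_0 − R_E·δ_{EE} = 0.008, so R_E = (1.4031 − 0.008)/0.022867 = 61.01 kN.

R_E = 61.01 kN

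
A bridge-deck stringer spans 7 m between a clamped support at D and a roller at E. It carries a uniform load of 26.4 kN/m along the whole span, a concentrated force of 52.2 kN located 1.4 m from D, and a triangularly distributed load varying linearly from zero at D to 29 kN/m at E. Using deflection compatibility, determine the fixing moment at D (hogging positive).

M_D = 297.2 kN·m

Release the roller at E. Primary structure: cantilever fixed at D.
Deflection at E on the released cantilever, summing each load's contribution:
  UDL 26.4: wL⁴/(8EI) = 7923/EI
  point load 52.2 at a = 1.4: Pa²(3L − a)/(6EI) = 334.2/EI
  triangular load, peak 29 at the free end: 11w₀L⁴/(120EI) = 6383/EI
  δ_0 = 14640/EI
Flexibility coefficient — unit upward force at E: δ_{EE} = L³/(3EI) = 114.3/EI.
Compatibility at E: δ_0 − R_E·δ_{EE} = 0, so R_E = 14640/114.3 = 128 kN.
Moment equilibrium about D: M_D = Σ(load moments about D) − R_E·L = 1194 − 128×7 = 297.2 kN·m.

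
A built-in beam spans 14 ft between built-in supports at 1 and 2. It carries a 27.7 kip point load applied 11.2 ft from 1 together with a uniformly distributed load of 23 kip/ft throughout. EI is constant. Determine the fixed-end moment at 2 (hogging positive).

M_2 = 425.3 kip·ft

Release both end moments; the primary structure is a simply-supported span 12 with redundants M_1 and M_2.
On the primary (simply-supported) span, the end slopes from the loading are:
  at 1: point load 27.7 at a = 11.2: Pab(L + b)/(6LEI) = 173.7/EI
  at 2: point load 27.7 at a = 11.2: Pab(L + a)/(6LEI) = 260.6/EI
  at 1: UDL 23: wL³/(24EI) = 2630/EI
  at 2: UDL 23: wL³/(24EI) = 2630/EI
  θ_10 = 2803/EI,  θ_20 = 2890/EI
Flexibility coefficients: a unit moment at one end gives L/(3EI) there and L/(6EI) at the far end, so f₁₁ = f₂₂ = 4.667/EI and f₁₂ = f₂₁ = 2.333/EI.
Compatibility — zero rotation at each built-in end:
  4.667 M_1 + 2.333 M_2 = 2803
  2.333 M_1 + 4.667 M_2 = 2890
Solving the pair gives M_1 = 388.1 kip·ft and M_2 = 425.3 kip·ft (hogging).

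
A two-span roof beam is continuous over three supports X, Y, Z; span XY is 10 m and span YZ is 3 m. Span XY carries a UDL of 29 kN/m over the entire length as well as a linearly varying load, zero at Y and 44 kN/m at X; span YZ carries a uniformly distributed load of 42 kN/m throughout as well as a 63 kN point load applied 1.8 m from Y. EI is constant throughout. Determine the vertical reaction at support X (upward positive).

R_X = 242.2 kN

Release continuity at Y by inserting a hinge; the redundant is the internal moment M_Y. The primary structure is two simply-supported spans XY and YZ.
End slopes at the hinge Y, treating each span as simply supported:
  span XY: UDL 29: wL³/(24EI) = 1208/EI
  span XY: triangular load, peak 44: 7w₀L³/(360EI) = 855.6/EI
  span YZ: UDL 42: wL³/(24EI) = 47.25/EI
  span YZ: point load 63 at a = 1.8: Pab(L + b)/(6LEI) = 31.75/EI
  relative rotation θ_0 = (2064 + 79)/EI = 2143/EI
A unit hogging moment at Y produces rotation L₁/(3EI) + L₂/(3EI) = 4.333/EI.
Slope continuity at Y: θ_0 = M_Y·4.333/EI, so M_Y = 2143/4.333 = 494.5 kN·m (hogging).
Span XY, ΣM about X with M_Y applied at Y: R_Y^{XY}·10 = 2183 + 494.5, so R_Y^{XY} = 267.8 kN and R_X = 510 − 267.8 = 242.2 kN.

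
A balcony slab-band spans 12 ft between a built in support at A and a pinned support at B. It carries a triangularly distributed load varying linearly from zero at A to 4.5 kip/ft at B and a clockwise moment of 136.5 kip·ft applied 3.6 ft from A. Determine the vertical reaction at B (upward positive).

Take the reaction at B as the redundant and release it; the primary structure is a cantilever fixed at A.
Downward deflection at the released point B due to the loads:
  triangular load, peak 4.5 at the free end: 11w₀L⁴/(120EI) = 8554/EI
  clockwise couple 136.5 at a = 3.6: M₀a(2L − a)/(2EI) = 5012/EI
  δ_0 = 13566/EI
Flexibility coefficient — unit upward force at B: δ_{BB} = L³/(3EI) = 576/EI.
The prop prevents deflection at B: R_B = δ_0/δ_{BB} = 13566/576 = 23.55 kip.

R_B = 23.55 kip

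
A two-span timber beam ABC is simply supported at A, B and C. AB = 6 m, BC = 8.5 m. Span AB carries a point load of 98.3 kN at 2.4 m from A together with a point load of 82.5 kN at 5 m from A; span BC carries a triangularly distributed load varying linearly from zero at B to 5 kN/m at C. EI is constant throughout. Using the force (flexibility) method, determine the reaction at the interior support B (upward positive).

R_B = 137.7 kN

Insert a hinge at B; M_B is the redundant, and each span becomes simply supported.
Discontinuity in slope at B on the released structure — sum the simple-span end rotations:
  span AB: point load 98.3 at a = 2.4: Pab(L + a)/(6LEI) = 198.2/EI
  span AB: point load 82.5 at a = 5: Pab(L + a)/(6LEI) = 126/EI
  span BC: triangular load, peak 5: 7w₀L³/(360EI) = 59.71/EI
  relative rotation θ_0 = (324.2 + 59.71)/EI = 383.9/EI
A unit hogging moment at B produces rotation L₁/(3EI) + L₂/(3EI) = 4.833/EI.
Slope continuity at B: θ_0 = M_B·4.833/EI, so M_B = 383.9/4.833 = 79.43 kN·m (hogging).
Span AB, ΣM about A with M_B applied at B: R_B^{AB}·6 = 648.4 + 79.43, so R_B^{AB} = 121.3 kN and R_A = 180.8 − 121.3 = 59.49 kN.
Span BC, ΣM about C: R_B^{BC}·8.5 = 60.21 + 79.43, so R_B^{BC} = 16.43 kN and R_C = 21.25 − 16.43 = 4.822 kN.
R_B = 121.3 + 16.43 = 137.7 kN.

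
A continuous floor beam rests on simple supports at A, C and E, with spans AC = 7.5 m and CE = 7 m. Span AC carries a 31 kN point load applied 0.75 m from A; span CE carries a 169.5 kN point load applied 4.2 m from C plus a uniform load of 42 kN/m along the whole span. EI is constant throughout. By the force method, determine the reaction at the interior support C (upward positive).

Insert a hinge at C; M_C is the redundant, and each span becomes simply supported.
Rotations at C on the released spans (each span's end-slope, ×1/EI):
  span AC: point load 31 at a = 0.75: Pab(L + a)/(6LEI) = 28.77/EI
  span CE: point load 169.5 at a = 4.2: Pab(L + b)/(6LEI) = 465.1/EI
  span CE: UDL 42: wL³/(24EI) = 600.2/EI
  relative rotation θ_0 = (28.77 + 1065)/EI = 1094/EI
A unit hogging moment at C produces rotation L₁/(3EI) + L₂/(3EI) = 4.833/EI.
Compatibility: M_C·(L₁+L₂)/(3EI) = θ_0, giving M_C = 226.4 kN·m (hogging).
Span AC, ΣM about A with M_C applied at C: R_C^{AC}·7.5 = 23.25 + 226.4, so R_C^{AC} = 33.28 kN and R_A = 31 − 33.28 = -2.283 kN.
Span CE, ΣM about E: R_C^{CE}·7 = 1504 + 226.4, so R_C^{CE} = 247.1 kN and R_E = 463.5 − 247.1 = 216.4 kN.
R_C = 33.28 + 247.1 = 280.4 kN.

R_C = 280.4 kN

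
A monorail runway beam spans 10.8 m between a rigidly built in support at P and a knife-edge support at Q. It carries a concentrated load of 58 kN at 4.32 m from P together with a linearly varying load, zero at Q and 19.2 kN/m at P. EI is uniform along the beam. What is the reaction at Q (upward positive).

Choose R_Q as the redundant. The primary structure is the cantilever fixed at P.
Deflection at Q on the released cantilever, summing each load's contribution:
  point load 58 at a = 4.32: Pa²(3L − a)/(6EI) = 5066/EI
  triangular load, peak 19.2 at the fixed end: w₀L⁴/(30EI) = 8707/EI
  δ_0 = 13773/EI
Flexibility coefficient — unit upward force at Q: δ_{QQ} = L³/(3EI) = 419.9/EI.
The prop prevents deflection at Q: R_Q = δ_0/δ_{QQ} = 13773/419.9 = 32.8 kN.

R_Q = 32.8 kN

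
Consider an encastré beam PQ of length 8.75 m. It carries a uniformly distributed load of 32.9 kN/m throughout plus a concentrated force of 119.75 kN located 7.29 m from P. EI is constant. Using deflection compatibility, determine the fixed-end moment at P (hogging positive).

M_P = 234.2 kN·m

Release both end moments; the primary structure is a simply-supported span PQ with redundants M_P and M_Q.
Simple-span end rotations at P and Q under the given loads:
  at P: UDL 32.9: wL³/(24EI) = 918.4/EI
  at Q: UDL 32.9: wL³/(24EI) = 918.4/EI
  at P: point load 119.75 at a = 7.29: Pab(L + b)/(6LEI) = 247.9/EI
  at Q: point load 119.75 at a = 7.29: Pab(L + a)/(6LEI) = 389.4/EI
  θ_P0 = 1166/EI,  θ_Q0 = 1308/EI
Flexibility coefficients: a unit moment at one end gives L/(3EI) there and L/(6EI) at the far end, so f₁₁ = f₂₂ = 2.917/EI and f₁₂ = f₂₁ = 1.458/EI.
Compatibility — zero rotation at each built-in end:
  2.917 M_P + 1.458 M_Q = 1166
  1.458 M_P + 2.917 M_Q = 1308
Solving the pair gives M_P = 234.2 kN·m and M_Q = 331.3 kN·m (hogging).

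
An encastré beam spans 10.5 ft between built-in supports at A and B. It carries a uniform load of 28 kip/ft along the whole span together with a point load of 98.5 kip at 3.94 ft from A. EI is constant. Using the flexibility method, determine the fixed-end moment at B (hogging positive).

M_B = 348.2 kip·ft

Take the two fixed-end moments M_A, M_B as redundants; the released structure is the simple span AB.
End rotations of the released simple span under the applied load (×1/EI):
  at A: UDL 28: wL³/(24EI) = 1351/EI
  at B: UDL 28: wL³/(24EI) = 1351/EI
  at A: point load 98.5 at a = 3.94: Pab(L + b)/(6LEI) = 689.4/EI
  at B: point load 98.5 at a = 3.94: Pab(L + a)/(6LEI) = 583.5/EI
  θ_A0 = 2040/EI,  θ_B0 = 1934/EI
Flexibility coefficients: a unit moment at one end gives L/(3EI) there and L/(6EI) at the far end, so f₁₁ = f₂₂ = 3.5/EI and f₁₂ = f₂₁ = 1.75/EI.
Compatibility — zero rotation at each built-in end:
  3.5 M_A + 1.75 M_B = 2040
  1.75 M_A + 3.5 M_B = 1934
Solving the pair gives M_A = 408.7 kip·ft and M_B = 348.2 kip·ft (hogging).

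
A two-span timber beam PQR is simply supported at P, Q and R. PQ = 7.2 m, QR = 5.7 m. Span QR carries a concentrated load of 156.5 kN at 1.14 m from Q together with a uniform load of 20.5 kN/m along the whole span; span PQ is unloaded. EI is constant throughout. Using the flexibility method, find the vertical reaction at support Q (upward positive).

Insert a hinge at Q; M_Q is the redundant, and each span becomes simply supported.
Discontinuity in slope at Q on the released structure — sum the simple-span end rotations:
  span QR: point load 156.5 at a = 1.14: Pab(L + b)/(6LEI) = 244.1/EI
  span QR: UDL 20.5: wL³/(24EI) = 158.2/EI
  relative rotation θ_0 = (0 + 402.3)/EI = 402.3/EI
A unit hogging moment at Q produces rotation L₁/(3EI) + L₂/(3EI) = 4.3/EI.
Compatibility: M_Q·(L₁+L₂)/(3EI) = θ_0, giving M_Q = 93.55 kN·m (hogging).
Span PQ, ΣM about P with M_Q applied at Q: R_Q^{PQ}·7.2 = 0 + 93.55, so R_Q^{PQ} = 12.99 kN and R_P = 0 − 12.99 = -12.99 kN.
Span QR, ΣM about R: R_Q^{QR}·5.7 = 1047 + 93.55, so R_Q^{QR} = 200 kN and R_R = 273.4 − 200 = 73.31 kN.
R_Q = 12.99 + 200 = 213 kN.

R_Q = 213 kN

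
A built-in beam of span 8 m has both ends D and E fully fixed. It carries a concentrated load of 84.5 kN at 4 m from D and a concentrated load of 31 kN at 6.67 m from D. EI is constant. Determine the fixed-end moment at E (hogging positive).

M_E = 113.2 kN·m

Take the two fixed-end moments M_D, M_E as redundants; the released structure is the simple span DE.
Simple-span end rotations at D and E under the given loads:
  at D: point load 84.5 at a = 4: Pab(L + b)/(6LEI) = 338/EI
  at E: point load 84.5 at a = 4: Pab(L + a)/(6LEI) = 338/EI
  at D: point load 31 at a = 6.67: Pab(L + b)/(6LEI) = 53.45/EI
  at E: point load 31 at a = 6.67: Pab(L + a)/(6LEI) = 84.05/EI
  θ_D0 = 391.5/EI,  θ_E0 = 422/EI
Flexibility coefficients: a unit moment at one end gives L/(3EI) there and L/(6EI) at the far end, so f₁₁ = f₂₂ = 2.667/EI and f₁₂ = f₂₁ = 1.333/EI.
Compatibility — zero rotation at each built-in end:
  2.667 M_D + 1.333 M_E = 391.5
  1.333 M_D + 2.667 M_E = 422
Solving the pair gives M_D = 90.21 kN·m and M_E = 113.2 kN·m (hogging).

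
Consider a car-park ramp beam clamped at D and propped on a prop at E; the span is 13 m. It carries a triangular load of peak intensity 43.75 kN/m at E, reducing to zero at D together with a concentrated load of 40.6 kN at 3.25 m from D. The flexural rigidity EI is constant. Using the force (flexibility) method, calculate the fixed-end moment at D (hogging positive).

M_D = 517.9 kN·m

Release the roller at E. Primary structure: cantilever fixed at D.
Primary-structure tip deflection at E by superposition:
  triangular load, peak 43.75 at the free end: 11w₀L⁴/(120EI) = 114542/EI
  point load 40.6 at a = 3.25: Pa²(3L − a)/(6EI) = 2555/EI
  δ_0 = 117097/EI
Tip deflection under a unit load at E: L³/(3EI) = 732.3/EI.
Compatibility at E: δ_0 − R_E·δ_{EE} = 0, so R_E = 117097/732.3 = 159.9 kN.
Moment equilibrium about D: M_D = Σ(load moments about D) − R_E·L = 2597 − 159.9×13 = 517.9 kN·m.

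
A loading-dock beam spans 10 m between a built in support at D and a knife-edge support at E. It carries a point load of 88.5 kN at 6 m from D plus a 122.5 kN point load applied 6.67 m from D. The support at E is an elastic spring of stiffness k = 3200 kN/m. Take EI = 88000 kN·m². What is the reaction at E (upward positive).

R_E = 94.05 kN

Release the roller at E. Primary structure: cantilever fixed at D.
Deflection at E on the released cantilever, summing each load's contribution:
  point load 88.5 at a = 6: Pa²(3L − a)/(6EI) = 12744/EI
  point load 122.5 at a = 6.67: Pa²(3L − a)/(6EI) = 21191/EI
  δ_0 = 33935/EI
Tip deflection under a unit load at E: L³/(3EI) = 333.3/EI.
With EI = 88000 kN·m²: δ_0 = 0.38562 m and δ_{EE} = 0.003788 m/kN.
Compatibility — the spring shortens by R_E/k under the reaction it provides: δ_0 − R_E·δ_{EE} = R_E/k. With 1/k = 0.000313 m/kN, R_E = δ_0 / (δ_{EE} + 1/k) = 0.38562 / (0.003788 + 0.000313) = 94.05 kN.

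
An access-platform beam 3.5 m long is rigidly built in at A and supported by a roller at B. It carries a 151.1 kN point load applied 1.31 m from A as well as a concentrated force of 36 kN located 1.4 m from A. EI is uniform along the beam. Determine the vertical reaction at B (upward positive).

Remove the prop at B; the released (primary) structure is a cantilever built in at A.
Primary-structure tip deflection at B by superposition:
  point load 151.1 at a = 1.31: Pa²(3L − a)/(6EI) = 397.2/EI
  point load 36 at a = 1.4: Pa²(3L − a)/(6EI) = 107/EI
  δ_0 = 504.2/EI
Tip deflection under a unit load at B: L³/(3EI) = 14.29/EI.
The prop prevents deflection at B: R_B = δ_0/δ_{BB} = 504.2/14.29 = 35.28 kN.

R_B = 35.28 kN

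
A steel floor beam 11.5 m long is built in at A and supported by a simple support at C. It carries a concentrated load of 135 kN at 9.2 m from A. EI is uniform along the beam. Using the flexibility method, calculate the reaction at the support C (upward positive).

Take the reaction at C as the redundant and release it; the primary structure is a cantilever fixed at A.
Free-end deflection of the primary structure under the applied loading (downward +):
  point load 135 at a = 9.2: Pa²(3L − a)/(6EI) = 48181/EI
Flexibility coefficient — unit upward force at C: δ_{CC} = L³/(3EI) = 507/EI.
Compatibility at C: δ_0 − R_C·δ_{CC} = 0, so R_C = 48181/507 = 95.04 kN.

R_C = 95.04 kN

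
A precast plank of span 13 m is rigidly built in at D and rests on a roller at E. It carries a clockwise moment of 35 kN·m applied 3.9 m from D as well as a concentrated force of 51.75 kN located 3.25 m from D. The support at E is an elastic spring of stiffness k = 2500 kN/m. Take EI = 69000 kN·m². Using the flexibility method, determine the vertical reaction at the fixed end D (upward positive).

R_D = 45.48 kN

Release the roller at E. Primary structure: cantilever fixed at D.
Deflection at E on the released cantilever, summing each load's contribution:
  clockwise couple 35 at a = 3.9: M₀a(2L − a)/(2EI) = 1508/EI
  point load 51.75 at a = 3.25: Pa²(3L − a)/(6EI) = 3257/EI
  δ_0 = 4765/EI
Flexibility coefficient — unit upward force at E: δ_{EE} = L³/(3EI) = 732.3/EI.
With EI = 69000 kN·m²: δ_0 = 0.069061 m and δ_{EE} = 0.010614 m/kN.
Compatibility — the spring shortens by R_E/k under the reaction it provides: δ_0 − R_E·δ_{EE} = R_E/k. With 1/k = 0.0004 m/kN, R_E = δ_0 / (δ_{EE} + 1/k) = 0.069061 / (0.010614 + 0.0004) = 6.271 kN.
Vertical equilibrium: R_D = ΣP − R_E = 51.75 − 6.271 = 45.48 kN.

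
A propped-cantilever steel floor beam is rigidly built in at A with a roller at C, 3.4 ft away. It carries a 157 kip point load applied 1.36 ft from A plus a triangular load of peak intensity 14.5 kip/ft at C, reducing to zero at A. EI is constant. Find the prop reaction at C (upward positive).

Release the roller at C. Primary structure: cantilever fixed at A.
Primary-structure tip deflection at C by superposition:
  point load 157 at a = 1.36: Pa²(3L − a)/(6EI) = 427.8/EI
  triangular load, peak 14.5 at the free end: 11w₀L⁴/(120EI) = 177.6/EI
  δ_0 = 605.5/EI
Tip deflection under a unit load at C: L³/(3EI) = 13.1/EI.
The prop prevents deflection at C: R_C = δ_0/δ_{CC} = 605.5/13.1 = 46.21 kip.

R_C = 46.21 kip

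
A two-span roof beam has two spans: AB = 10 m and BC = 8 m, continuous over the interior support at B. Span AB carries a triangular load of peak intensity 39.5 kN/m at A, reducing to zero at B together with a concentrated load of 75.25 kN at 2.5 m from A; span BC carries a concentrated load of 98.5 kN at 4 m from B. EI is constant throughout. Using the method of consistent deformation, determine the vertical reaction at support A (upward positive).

R_A = 163.8 kN

Take M_B as the redundant. Released structure: two simple spans AB and BC with a hinge at B.
End slopes at the hinge B, treating each span as simply supported:
  span AB: triangular load, peak 39.5: 7w₀L³/(360EI) = 768.1/EI
  span AB: point load 75.25 at a = 2.5: Pab(L + a)/(6LEI) = 293.9/EI
  span BC: point load 98.5 at a = 4: Pab(L + b)/(6LEI) = 394/EI
  relative rotation θ_0 = (1062 + 394)/EI = 1456/EI
A unit hogging moment at B produces rotation L₁/(3EI) + L₂/(3EI) = 6/EI.
Slope continuity at B: θ_0 = M_B·6/EI, so M_B = 1456/6 = 242.7 kN·m (hogging).
Span AB, ΣM about A with M_B applied at B: R_B^{AB}·10 = 846.5 + 242.7, so R_B^{AB} = 108.9 kN and R_A = 272.8 − 108.9 = 163.8 kN.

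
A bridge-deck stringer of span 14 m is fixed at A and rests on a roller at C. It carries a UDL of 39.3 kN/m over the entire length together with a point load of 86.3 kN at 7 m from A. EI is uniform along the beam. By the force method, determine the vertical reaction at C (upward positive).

R_C = 233.3 kN

Choose R_C as the redundant. The primary structure is the cantilever fixed at A.
Downward deflection at the released point C due to the loads:
  UDL 39.3: wL⁴/(8EI) = 188719/EI
  point load 86.3 at a = 7: Pa²(3L − a)/(6EI) = 24667/EI
  δ_0 = 213386/EI
Tip deflection under a unit load at C: L³/(3EI) = 914.7/EI.
Compatibility at C: δ_0 − R_C·δ_{CC} = 0, so R_C = 213386/914.7 = 233.3 kN.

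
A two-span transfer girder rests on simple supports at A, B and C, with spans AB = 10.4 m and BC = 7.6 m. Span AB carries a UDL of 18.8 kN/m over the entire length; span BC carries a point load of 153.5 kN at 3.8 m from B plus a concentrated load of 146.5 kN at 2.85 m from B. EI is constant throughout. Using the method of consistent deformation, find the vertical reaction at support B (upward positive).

Insert a hinge at B; M_B is the redundant, and each span becomes simply supported.
Discontinuity in slope at B on the released structure — sum the simple-span end rotations:
  span AB: UDL 18.8: wL³/(24EI) = 881.1/EI
  span BC: point load 153.5 at a = 3.8: Pab(L + b)/(6LEI) = 554.1/EI
  span BC: point load 146.5 at a = 2.85: Pab(L + b)/(6LEI) = 537.1/EI
  relative rotation θ_0 = (881.1 + 1091)/EI = 1972/EI
A unit hogging moment at B produces rotation L₁/(3EI) + L₂/(3EI) = 6/EI.
Slope continuity at B: θ_0 = M_B·6/EI, so M_B = 1972/6 = 328.7 kN·m (hogging).
Span AB, ΣM about A with M_B applied at B: R_B^{AB}·10.4 = 1017 + 328.7, so R_B^{AB} = 129.4 kN and R_A = 195.5 − 129.4 = 66.15 kN.
Span BC, ΣM about C: R_B^{BC}·7.6 = 1279 + 328.7, so R_B^{BC} = 211.6 kN and R_C = 300 − 211.6 = 88.43 kN.
R_B = 129.4 + 211.6 = 340.9 kN.

R_B = 340.9 kN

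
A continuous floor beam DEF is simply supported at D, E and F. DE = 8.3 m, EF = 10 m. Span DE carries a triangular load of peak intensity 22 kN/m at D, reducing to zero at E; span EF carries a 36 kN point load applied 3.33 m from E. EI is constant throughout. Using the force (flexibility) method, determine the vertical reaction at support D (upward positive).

R_D = 51.65 kN

Insert a hinge at E; M_E is the redundant, and each span becomes simply supported.
End slopes at the hinge E, treating each span as simply supported:
  span DE: triangular load, peak 22: 7w₀L³/(360EI) = 244.6/EI
  span EF: point load 36 at a = 3.33: Pab(L + b)/(6LEI) = 222.2/EI
  relative rotation θ_0 = (244.6 + 222.2)/EI = 466.8/EI
A unit hogging moment at E produces rotation L₁/(3EI) + L₂/(3EI) = 6.1/EI.
Compatibility: M_E·(L₁+L₂)/(3EI) = θ_0, giving M_E = 76.52 kN·m (hogging).
Span DE, ΣM about D with M_E applied at E: R_E^{DE}·8.3 = 252.6 + 76.52, so R_E^{DE} = 39.65 kN and R_D = 91.3 − 39.65 = 51.65 kN.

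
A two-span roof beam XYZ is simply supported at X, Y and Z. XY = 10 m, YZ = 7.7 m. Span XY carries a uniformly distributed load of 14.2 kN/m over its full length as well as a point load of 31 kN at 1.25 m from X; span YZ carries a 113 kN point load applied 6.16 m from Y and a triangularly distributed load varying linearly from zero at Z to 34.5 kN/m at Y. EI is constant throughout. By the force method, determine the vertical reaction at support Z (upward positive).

R_Z = 107.8 kN

Insert a hinge at Y; M_Y is the redundant, and each span becomes simply supported.
Rotations at Y on the released spans (each span's end-slope, ×1/EI):
  span XY: UDL 14.2: wL³/(24EI) = 591.7/EI
  span XY: point load 31 at a = 1.25: Pab(L + a)/(6LEI) = 63.57/EI
  span YZ: point load 113 at a = 6.16: Pab(L + b)/(6LEI) = 214.4/EI
  span YZ: triangular load, peak 34.5: w₀L³/(45EI) = 350/EI
  relative rotation θ_0 = (655.2 + 564.4)/EI = 1220/EI
A unit hogging moment at Y produces rotation L₁/(3EI) + L₂/(3EI) = 5.9/EI.
Compatibility: M_Y·(L₁+L₂)/(3EI) = θ_0, giving M_Y = 206.7 kN·m (hogging).
Span YZ, ΣM about Z: R_Y^{YZ}·7.7 = 855.9 + 206.7, so R_Y^{YZ} = 138 kN and R_Z = 245.8 − 138 = 107.8 kN.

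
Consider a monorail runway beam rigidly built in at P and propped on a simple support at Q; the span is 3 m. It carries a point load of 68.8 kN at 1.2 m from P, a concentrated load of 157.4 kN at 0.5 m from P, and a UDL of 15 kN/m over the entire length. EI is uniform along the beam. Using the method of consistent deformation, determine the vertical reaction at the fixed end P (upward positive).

R_P = 233.8 kN

Choose R_Q as the redundant. The primary structure is the cantilever fixed at P.
Primary-structure tip deflection at Q by superposition:
  point load 68.8 at a = 1.2: Pa²(3L − a)/(6EI) = 128.8/EI
  point load 157.4 at a = 0.5: Pa²(3L − a)/(6EI) = 55.75/EI
  UDL 15: wL⁴/(8EI) = 151.9/EI
  δ_0 = 336.4/EI
Tip deflection under a unit load at Q: L³/(3EI) = 9/EI.
The prop prevents deflection at Q: R_Q = δ_0/δ_{QQ} = 336.4/9 = 37.38 kN.
Vertical equilibrium: R_P = ΣP − R_Q = 271.2 − 37.38 = 233.8 kN.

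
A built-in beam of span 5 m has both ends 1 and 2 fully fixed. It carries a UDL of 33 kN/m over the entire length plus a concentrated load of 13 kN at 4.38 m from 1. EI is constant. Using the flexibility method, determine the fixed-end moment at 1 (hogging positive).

M_1 = 69.63 kN·m

Release both end moments; the primary structure is a simply-supported span 12 with redundants M_1 and M_2.
On the primary (simply-supported) span, the end slopes from the loading are:
  at 1: UDL 33: wL³/(24EI) = 171.9/EI
  at 2: UDL 33: wL³/(24EI) = 171.9/EI
  at 1: point load 13 at a = 4.38: Pab(L + b)/(6LEI) = 6.613/EI
  at 2: point load 13 at a = 4.38: Pab(L + a)/(6LEI) = 11.04/EI
  θ_10 = 178.5/EI,  θ_20 = 182.9/EI
Flexibility coefficients: a unit moment at one end gives L/(3EI) there and L/(6EI) at the far end, so f₁₁ = f₂₂ = 1.667/EI and f₁₂ = f₂₁ = 0.8333/EI.
Compatibility — zero rotation at each built-in end:
  1.667 M_1 + 0.8333 M_2 = 178.5
  0.8333 M_1 + 1.667 M_2 = 182.9
Solving the pair gives M_1 = 69.63 kN·m and M_2 = 74.94 kN·m (hogging).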